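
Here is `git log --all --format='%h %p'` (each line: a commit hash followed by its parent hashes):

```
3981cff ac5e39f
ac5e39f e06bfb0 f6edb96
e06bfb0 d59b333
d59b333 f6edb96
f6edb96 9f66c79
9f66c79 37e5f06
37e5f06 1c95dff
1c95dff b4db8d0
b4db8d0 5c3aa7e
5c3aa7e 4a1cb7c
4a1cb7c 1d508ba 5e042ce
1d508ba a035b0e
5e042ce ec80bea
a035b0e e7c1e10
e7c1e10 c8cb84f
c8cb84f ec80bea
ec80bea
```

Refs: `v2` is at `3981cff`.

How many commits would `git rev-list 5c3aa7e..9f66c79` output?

Reachable from 9f66c79: {1c95dff, 1d508ba, 37e5f06, 4a1cb7c, 5c3aa7e, 5e042ce, 9f66c79, a035b0e, b4db8d0, c8cb84f, e7c1e10, ec80bea}.
Reachable from 5c3aa7e: {1d508ba, 4a1cb7c, 5c3aa7e, 5e042ce, a035b0e, c8cb84f, e7c1e10, ec80bea}.
In 9f66c79's history but not 5c3aa7e's: {1c95dff, 37e5f06, 9f66c79, b4db8d0} — 4 commits.

4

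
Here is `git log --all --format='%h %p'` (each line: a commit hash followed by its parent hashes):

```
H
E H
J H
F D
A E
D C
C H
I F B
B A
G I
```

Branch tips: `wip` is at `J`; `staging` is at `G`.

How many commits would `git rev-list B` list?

Walking parent pointers from B: reachable set = {A, B, E, H}.
That is 4 commits.

4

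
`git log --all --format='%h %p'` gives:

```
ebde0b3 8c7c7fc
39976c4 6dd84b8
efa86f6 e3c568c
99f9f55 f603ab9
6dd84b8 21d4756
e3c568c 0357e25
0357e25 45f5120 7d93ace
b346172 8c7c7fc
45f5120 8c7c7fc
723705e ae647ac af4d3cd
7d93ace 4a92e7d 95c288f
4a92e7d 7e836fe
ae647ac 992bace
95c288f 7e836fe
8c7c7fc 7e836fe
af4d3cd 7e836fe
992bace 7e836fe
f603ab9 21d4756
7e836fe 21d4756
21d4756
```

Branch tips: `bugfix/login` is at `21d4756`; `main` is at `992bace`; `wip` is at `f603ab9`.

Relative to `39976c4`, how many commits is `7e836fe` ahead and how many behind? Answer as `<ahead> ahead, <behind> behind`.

1 ahead, 2 behind

Reachable from 7e836fe: {21d4756, 7e836fe}.
Reachable from 39976c4: {21d4756, 39976c4, 6dd84b8}.
Only in 7e836fe's history (ahead): {7e836fe} — 1.
Only in 39976c4's history (behind): {39976c4, 6dd84b8} — 2.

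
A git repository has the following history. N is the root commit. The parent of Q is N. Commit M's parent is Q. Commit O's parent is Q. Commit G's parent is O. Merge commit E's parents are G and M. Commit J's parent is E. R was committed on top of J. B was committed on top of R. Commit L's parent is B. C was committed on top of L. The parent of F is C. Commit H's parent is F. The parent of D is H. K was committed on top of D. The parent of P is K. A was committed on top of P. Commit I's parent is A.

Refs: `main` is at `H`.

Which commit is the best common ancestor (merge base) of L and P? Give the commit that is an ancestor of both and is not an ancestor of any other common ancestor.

Ancestors of L: {B, E, G, J, L, M, N, O, Q, R}.
Ancestors of P: {B, C, D, E, F, G, H, J, K, L, M, N, O, P, Q, R}.
Common ancestors: {B, E, G, J, L, M, N, O, Q, R}.
Among these, L is not an ancestor of any other common ancestor — it is the merge base.

L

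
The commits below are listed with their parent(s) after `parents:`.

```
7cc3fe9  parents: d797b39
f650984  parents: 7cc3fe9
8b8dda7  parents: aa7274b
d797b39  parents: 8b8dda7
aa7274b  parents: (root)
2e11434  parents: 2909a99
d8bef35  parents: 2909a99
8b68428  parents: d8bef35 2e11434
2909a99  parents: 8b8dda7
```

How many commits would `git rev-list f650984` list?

Walking parent pointers from f650984: reachable set = {7cc3fe9, 8b8dda7, aa7274b, d797b39, f650984}.
That is 5 commits.

5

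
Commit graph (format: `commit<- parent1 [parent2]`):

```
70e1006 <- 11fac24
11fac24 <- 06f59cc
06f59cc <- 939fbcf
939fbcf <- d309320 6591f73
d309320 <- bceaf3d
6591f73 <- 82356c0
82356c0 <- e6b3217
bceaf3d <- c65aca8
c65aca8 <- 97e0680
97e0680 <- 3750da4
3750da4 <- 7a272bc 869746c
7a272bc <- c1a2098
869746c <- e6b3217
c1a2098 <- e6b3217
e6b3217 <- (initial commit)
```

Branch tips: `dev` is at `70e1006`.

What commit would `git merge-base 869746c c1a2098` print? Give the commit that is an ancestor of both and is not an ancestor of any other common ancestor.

Ancestors of 869746c: {869746c, e6b3217}.
Ancestors of c1a2098: {c1a2098, e6b3217}.
Common ancestors: {e6b3217}.
The only common ancestor is e6b3217, so it is the merge base.

e6b3217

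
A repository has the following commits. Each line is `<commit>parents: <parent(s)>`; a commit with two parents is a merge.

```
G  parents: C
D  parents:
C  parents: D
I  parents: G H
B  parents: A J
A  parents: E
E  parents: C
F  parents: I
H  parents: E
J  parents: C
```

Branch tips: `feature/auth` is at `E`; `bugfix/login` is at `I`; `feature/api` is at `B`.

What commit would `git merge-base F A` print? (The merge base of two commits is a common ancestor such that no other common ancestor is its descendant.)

E

Ancestors of F: {C, D, E, F, G, H, I}.
Ancestors of A: {A, C, D, E}.
Common ancestors: {C, D, E}.
Among these, E is not an ancestor of any other common ancestor — it is the merge base.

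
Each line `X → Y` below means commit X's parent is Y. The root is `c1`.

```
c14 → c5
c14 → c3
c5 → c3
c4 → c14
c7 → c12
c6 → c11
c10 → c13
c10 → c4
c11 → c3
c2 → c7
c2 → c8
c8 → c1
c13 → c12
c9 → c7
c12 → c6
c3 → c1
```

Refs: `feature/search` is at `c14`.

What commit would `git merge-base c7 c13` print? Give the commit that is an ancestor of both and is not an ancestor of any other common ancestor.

c12

Ancestors of c7: {c1, c11, c12, c3, c6, c7}.
Ancestors of c13: {c1, c11, c12, c13, c3, c6}.
Common ancestors: {c1, c11, c12, c3, c6}.
Among these, c12 is not an ancestor of any other common ancestor — it is the merge base.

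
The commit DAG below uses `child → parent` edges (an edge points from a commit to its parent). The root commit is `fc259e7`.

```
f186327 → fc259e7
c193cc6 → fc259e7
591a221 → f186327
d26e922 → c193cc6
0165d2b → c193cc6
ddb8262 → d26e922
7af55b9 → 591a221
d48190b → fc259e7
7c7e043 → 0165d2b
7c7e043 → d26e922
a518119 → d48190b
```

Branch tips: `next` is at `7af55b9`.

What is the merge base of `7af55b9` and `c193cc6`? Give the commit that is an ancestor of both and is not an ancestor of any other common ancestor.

fc259e7

Ancestors of 7af55b9: {591a221, 7af55b9, f186327, fc259e7}.
Ancestors of c193cc6: {c193cc6, fc259e7}.
Common ancestors: {fc259e7}.
The only common ancestor is fc259e7, so it is the merge base.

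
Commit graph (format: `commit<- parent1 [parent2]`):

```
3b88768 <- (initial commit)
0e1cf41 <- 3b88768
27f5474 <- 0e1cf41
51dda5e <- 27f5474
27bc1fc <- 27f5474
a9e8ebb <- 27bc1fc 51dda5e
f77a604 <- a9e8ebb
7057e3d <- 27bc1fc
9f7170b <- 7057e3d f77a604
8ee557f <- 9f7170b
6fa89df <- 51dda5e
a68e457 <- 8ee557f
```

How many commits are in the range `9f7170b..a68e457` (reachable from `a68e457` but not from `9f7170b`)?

Reachable from a68e457: {0e1cf41, 27bc1fc, 27f5474, 3b88768, 51dda5e, 7057e3d, 8ee557f, 9f7170b, a68e457, a9e8ebb, f77a604}.
Reachable from 9f7170b: {0e1cf41, 27bc1fc, 27f5474, 3b88768, 51dda5e, 7057e3d, 9f7170b, a9e8ebb, f77a604}.
In a68e457's history but not 9f7170b's: {8ee557f, a68e457} — 2 commits.

2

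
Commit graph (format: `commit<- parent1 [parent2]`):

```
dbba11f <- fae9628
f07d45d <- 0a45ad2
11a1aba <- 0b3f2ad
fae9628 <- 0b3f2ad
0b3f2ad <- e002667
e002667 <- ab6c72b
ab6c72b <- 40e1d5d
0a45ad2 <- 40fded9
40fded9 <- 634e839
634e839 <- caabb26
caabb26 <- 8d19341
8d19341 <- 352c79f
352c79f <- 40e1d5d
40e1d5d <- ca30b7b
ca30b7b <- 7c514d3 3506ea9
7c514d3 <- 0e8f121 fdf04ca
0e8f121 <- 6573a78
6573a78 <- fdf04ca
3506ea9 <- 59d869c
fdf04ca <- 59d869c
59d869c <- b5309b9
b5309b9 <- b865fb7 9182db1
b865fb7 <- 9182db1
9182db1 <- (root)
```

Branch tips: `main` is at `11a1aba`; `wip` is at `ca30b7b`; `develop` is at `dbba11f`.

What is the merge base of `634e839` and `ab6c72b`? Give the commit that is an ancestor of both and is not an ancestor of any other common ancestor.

Ancestors of 634e839: {0e8f121, 3506ea9, 352c79f, 40e1d5d, 59d869c, 634e839, 6573a78, 7c514d3, 8d19341, 9182db1, b5309b9, b865fb7, ca30b7b, caabb26, fdf04ca}.
Ancestors of ab6c72b: {0e8f121, 3506ea9, 40e1d5d, 59d869c, 6573a78, 7c514d3, 9182db1, ab6c72b, b5309b9, b865fb7, ca30b7b, fdf04ca}.
Common ancestors: {0e8f121, 3506ea9, 40e1d5d, 59d869c, 6573a78, 7c514d3, 9182db1, b5309b9, b865fb7, ca30b7b, fdf04ca}.
Among these, 40e1d5d is not an ancestor of any other common ancestor — it is the merge base.

40e1d5d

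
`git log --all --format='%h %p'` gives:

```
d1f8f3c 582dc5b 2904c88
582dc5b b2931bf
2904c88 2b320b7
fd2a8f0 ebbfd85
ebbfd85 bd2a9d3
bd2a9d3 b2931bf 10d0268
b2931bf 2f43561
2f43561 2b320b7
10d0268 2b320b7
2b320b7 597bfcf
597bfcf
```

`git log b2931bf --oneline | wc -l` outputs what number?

4

Walking parent pointers from b2931bf: reachable set = {2b320b7, 2f43561, 597bfcf, b2931bf}.
That is 4 commits.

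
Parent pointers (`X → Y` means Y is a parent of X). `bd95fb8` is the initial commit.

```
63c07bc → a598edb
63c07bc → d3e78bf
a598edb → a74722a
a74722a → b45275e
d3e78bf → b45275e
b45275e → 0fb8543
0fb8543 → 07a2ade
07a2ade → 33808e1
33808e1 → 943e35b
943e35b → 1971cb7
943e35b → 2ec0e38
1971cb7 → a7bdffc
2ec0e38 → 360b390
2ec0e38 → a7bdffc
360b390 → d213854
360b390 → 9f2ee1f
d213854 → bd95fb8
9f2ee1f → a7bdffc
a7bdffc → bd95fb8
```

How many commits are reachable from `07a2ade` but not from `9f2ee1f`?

Reachable from 07a2ade: {07a2ade, 1971cb7, 2ec0e38, 33808e1, 360b390, 943e35b, 9f2ee1f, a7bdffc, bd95fb8, d213854}.
Reachable from 9f2ee1f: {9f2ee1f, a7bdffc, bd95fb8}.
In 07a2ade's history but not 9f2ee1f's: {07a2ade, 1971cb7, 2ec0e38, 33808e1, 360b390, 943e35b, d213854} — 7 commits.

7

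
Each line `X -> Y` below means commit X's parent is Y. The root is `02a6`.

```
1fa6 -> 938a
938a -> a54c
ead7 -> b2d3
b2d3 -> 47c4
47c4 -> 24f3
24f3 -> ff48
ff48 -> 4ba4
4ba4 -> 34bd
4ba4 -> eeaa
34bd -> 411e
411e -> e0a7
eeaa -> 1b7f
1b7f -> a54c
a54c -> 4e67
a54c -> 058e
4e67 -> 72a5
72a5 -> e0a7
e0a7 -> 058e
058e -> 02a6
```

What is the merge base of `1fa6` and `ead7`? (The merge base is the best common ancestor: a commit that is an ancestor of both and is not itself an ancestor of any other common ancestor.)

a54c

Ancestors of 1fa6: {02a6, 058e, 1fa6, 4e67, 72a5, 938a, a54c, e0a7}.
Ancestors of ead7: {02a6, 058e, 1b7f, 24f3, 34bd, 411e, 47c4, 4ba4, 4e67, 72a5, a54c, b2d3, e0a7, ead7, eeaa, ff48}.
Common ancestors: {02a6, 058e, 4e67, 72a5, a54c, e0a7}.
Among these, a54c is not an ancestor of any other common ancestor — it is the merge base.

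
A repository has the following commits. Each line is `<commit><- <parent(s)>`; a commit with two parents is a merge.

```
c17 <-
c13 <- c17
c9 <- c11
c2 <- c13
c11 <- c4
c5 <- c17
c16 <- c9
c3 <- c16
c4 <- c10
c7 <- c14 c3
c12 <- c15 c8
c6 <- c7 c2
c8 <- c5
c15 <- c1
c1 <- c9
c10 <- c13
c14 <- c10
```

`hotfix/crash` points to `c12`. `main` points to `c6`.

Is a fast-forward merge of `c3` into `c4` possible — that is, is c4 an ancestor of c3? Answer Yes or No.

A fast-forward from c4 to c3 is possible iff c4 is an ancestor of c3.
Ancestors of c3: {c10, c11, c13, c16, c17, c3, c4, c9}.
c4 is among them, so fast-forward is possible.

Yes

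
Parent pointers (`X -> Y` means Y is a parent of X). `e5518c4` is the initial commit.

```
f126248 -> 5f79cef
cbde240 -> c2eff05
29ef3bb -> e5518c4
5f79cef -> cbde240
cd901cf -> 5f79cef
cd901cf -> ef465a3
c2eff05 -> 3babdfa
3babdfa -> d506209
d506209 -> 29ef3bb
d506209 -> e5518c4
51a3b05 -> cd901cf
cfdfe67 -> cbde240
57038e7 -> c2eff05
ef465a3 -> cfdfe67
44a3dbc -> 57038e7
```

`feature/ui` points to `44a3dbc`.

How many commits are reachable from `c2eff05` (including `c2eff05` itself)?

5

Walking parent pointers from c2eff05: reachable set = {29ef3bb, 3babdfa, c2eff05, d506209, e5518c4}.
That is 5 commits.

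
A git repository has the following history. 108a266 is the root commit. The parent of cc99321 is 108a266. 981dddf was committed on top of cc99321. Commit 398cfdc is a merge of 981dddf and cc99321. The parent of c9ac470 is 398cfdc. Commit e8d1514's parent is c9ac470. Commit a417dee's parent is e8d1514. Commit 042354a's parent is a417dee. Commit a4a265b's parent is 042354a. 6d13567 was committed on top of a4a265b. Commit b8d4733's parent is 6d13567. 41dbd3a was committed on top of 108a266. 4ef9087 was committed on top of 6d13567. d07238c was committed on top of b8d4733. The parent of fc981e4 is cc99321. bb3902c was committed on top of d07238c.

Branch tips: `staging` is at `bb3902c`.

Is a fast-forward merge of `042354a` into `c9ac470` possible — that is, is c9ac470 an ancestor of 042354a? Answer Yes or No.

A fast-forward from c9ac470 to 042354a is possible iff c9ac470 is an ancestor of 042354a.
Ancestors of 042354a: {042354a, 108a266, 398cfdc, 981dddf, a417dee, c9ac470, cc99321, e8d1514}.
c9ac470 is among them, so fast-forward is possible.

Yes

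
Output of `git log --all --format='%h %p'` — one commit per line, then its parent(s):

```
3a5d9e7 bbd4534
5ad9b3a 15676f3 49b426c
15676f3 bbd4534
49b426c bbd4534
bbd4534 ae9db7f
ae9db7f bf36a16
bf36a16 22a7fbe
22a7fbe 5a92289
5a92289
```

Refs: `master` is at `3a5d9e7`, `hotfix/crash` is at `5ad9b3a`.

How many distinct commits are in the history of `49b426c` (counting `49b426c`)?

Walking parent pointers from 49b426c: reachable set = {22a7fbe, 49b426c, 5a92289, ae9db7f, bbd4534, bf36a16}.
That is 6 commits.

6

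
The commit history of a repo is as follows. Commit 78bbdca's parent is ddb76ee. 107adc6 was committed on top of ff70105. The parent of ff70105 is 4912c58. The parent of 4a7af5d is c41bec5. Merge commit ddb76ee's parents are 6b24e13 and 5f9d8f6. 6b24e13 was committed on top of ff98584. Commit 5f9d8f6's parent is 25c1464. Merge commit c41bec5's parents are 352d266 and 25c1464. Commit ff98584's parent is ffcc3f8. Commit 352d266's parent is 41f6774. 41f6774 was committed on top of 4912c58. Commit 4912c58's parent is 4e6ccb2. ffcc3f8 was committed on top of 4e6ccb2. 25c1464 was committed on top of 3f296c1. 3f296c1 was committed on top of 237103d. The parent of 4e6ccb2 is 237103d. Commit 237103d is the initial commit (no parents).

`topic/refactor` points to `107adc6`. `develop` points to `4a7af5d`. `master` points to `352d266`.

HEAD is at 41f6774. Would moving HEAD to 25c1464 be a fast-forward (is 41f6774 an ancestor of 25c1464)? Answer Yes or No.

A fast-forward from 41f6774 to 25c1464 is possible iff 41f6774 is an ancestor of 25c1464.
Ancestors of 25c1464: {237103d, 25c1464, 3f296c1}.
41f6774 is not among them, so fast-forward is not possible.

No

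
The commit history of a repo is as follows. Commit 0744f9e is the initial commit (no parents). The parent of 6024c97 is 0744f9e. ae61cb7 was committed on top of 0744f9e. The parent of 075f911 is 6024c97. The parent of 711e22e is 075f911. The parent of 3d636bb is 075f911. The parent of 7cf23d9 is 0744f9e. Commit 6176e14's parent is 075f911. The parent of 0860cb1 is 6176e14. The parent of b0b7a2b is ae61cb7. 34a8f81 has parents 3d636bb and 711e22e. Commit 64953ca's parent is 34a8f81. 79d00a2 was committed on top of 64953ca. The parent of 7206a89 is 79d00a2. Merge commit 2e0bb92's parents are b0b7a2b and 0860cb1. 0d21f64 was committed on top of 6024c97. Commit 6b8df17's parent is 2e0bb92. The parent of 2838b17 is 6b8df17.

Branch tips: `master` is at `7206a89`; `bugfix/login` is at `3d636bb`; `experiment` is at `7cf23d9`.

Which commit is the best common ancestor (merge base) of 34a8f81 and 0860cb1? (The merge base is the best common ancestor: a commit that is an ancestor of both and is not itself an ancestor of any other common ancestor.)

075f911

Ancestors of 34a8f81: {0744f9e, 075f911, 34a8f81, 3d636bb, 6024c97, 711e22e}.
Ancestors of 0860cb1: {0744f9e, 075f911, 0860cb1, 6024c97, 6176e14}.
Common ancestors: {0744f9e, 075f911, 6024c97}.
Among these, 075f911 is not an ancestor of any other common ancestor — it is the merge base.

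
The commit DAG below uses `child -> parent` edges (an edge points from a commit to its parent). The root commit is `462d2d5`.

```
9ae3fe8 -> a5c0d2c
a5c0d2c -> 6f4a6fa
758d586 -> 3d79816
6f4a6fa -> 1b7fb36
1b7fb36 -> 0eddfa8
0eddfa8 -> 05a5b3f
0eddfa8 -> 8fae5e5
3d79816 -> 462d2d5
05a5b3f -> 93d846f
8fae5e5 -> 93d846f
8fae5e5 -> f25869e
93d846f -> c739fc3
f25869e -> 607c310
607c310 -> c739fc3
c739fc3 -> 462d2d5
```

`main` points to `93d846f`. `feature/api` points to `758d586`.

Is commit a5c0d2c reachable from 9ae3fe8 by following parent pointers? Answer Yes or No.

Ancestors of 9ae3fe8 (commits reachable by following parents): {05a5b3f, 0eddfa8, 1b7fb36, 462d2d5, 607c310, 6f4a6fa, 8fae5e5, 93d846f, 9ae3fe8, a5c0d2c, c739fc3, f25869e}.
a5c0d2c is in that set, so it is an ancestor of 9ae3fe8.

Yes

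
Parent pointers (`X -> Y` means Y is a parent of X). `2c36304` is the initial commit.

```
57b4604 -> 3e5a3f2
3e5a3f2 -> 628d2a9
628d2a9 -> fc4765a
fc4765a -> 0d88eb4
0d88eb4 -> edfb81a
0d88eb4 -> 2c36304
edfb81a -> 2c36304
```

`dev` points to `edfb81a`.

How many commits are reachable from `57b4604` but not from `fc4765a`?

3

Reachable from 57b4604: {0d88eb4, 2c36304, 3e5a3f2, 57b4604, 628d2a9, edfb81a, fc4765a}.
Reachable from fc4765a: {0d88eb4, 2c36304, edfb81a, fc4765a}.
In 57b4604's history but not fc4765a's: {3e5a3f2, 57b4604, 628d2a9} — 3 commits.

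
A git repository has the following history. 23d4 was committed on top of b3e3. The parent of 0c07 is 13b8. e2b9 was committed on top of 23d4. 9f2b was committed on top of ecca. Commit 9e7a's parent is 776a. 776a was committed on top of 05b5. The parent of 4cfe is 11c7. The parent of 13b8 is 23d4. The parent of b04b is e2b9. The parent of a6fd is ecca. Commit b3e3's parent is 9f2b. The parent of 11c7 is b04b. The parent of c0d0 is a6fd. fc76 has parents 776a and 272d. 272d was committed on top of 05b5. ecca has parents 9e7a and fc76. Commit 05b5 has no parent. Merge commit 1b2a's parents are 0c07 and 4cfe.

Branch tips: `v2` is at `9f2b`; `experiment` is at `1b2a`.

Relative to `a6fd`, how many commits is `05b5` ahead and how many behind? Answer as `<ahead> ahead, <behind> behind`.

0 ahead, 6 behind

Reachable from 05b5: {05b5}.
Reachable from a6fd: {05b5, 272d, 776a, 9e7a, a6fd, ecca, fc76}.
Only in 05b5's history (ahead): {} — 0.
Only in a6fd's history (behind): {272d, 776a, 9e7a, a6fd, ecca, fc76} — 6.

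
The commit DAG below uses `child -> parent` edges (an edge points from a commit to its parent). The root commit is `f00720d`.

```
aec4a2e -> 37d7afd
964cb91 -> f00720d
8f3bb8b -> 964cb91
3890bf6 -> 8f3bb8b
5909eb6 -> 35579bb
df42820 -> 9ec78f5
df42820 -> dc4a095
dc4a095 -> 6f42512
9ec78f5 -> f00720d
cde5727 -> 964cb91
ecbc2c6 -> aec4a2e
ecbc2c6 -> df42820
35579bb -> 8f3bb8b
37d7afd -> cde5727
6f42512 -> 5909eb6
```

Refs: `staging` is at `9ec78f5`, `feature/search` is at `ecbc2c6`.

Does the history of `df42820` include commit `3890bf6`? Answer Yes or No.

No

Ancestors of df42820: {35579bb, 5909eb6, 6f42512, 8f3bb8b, 964cb91, 9ec78f5, dc4a095, df42820, f00720d}.
3890bf6 is not in that set, so it is not an ancestor of df42820.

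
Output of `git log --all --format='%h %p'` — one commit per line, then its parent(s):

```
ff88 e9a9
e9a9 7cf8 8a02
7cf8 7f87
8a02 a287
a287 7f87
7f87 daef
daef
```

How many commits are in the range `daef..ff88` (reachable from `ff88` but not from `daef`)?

6

Reachable from ff88: {7cf8, 7f87, 8a02, a287, daef, e9a9, ff88}.
Reachable from daef: {daef}.
In ff88's history but not daef's: {7cf8, 7f87, 8a02, a287, e9a9, ff88} — 6 commits.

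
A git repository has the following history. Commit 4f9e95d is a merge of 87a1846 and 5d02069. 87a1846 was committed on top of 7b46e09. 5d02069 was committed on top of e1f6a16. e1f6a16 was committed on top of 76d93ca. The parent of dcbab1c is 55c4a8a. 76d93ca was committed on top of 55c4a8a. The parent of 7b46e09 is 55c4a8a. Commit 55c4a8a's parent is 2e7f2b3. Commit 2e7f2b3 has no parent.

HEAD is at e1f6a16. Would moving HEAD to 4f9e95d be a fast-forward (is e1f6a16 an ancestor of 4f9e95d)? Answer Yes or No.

A fast-forward from e1f6a16 to 4f9e95d is possible iff e1f6a16 is an ancestor of 4f9e95d.
Ancestors of 4f9e95d: {2e7f2b3, 4f9e95d, 55c4a8a, 5d02069, 76d93ca, 7b46e09, 87a1846, e1f6a16}.
e1f6a16 is among them, so fast-forward is possible.

Yes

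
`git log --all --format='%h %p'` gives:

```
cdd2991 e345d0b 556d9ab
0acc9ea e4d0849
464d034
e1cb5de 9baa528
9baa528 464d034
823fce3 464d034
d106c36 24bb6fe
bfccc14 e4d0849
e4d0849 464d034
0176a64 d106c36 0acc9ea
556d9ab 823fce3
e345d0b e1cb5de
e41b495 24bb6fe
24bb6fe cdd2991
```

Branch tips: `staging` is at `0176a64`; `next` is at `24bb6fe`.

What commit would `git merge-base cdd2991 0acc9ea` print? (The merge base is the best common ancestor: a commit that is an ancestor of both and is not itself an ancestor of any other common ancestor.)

Ancestors of cdd2991: {464d034, 556d9ab, 823fce3, 9baa528, cdd2991, e1cb5de, e345d0b}.
Ancestors of 0acc9ea: {0acc9ea, 464d034, e4d0849}.
Common ancestors: {464d034}.
The only common ancestor is 464d034, so it is the merge base.

464d034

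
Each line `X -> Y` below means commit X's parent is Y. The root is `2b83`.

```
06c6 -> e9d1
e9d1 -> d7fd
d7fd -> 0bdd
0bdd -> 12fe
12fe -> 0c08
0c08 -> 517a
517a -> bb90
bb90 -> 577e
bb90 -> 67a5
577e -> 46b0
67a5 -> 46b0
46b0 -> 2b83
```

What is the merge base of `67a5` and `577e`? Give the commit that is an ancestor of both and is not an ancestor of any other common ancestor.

Ancestors of 67a5: {2b83, 46b0, 67a5}.
Ancestors of 577e: {2b83, 46b0, 577e}.
Common ancestors: {2b83, 46b0}.
Among these, 46b0 is not an ancestor of any other common ancestor — it is the merge base.

46b0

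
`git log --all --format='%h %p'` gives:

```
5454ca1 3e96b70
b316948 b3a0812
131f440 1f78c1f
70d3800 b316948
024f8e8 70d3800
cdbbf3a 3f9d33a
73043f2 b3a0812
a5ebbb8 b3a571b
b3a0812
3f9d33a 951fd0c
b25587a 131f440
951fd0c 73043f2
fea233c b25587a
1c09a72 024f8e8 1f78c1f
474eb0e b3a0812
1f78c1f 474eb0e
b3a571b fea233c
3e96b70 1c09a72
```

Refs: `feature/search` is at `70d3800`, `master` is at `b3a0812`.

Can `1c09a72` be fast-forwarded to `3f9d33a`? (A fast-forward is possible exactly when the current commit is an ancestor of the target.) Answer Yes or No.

A fast-forward from 1c09a72 to 3f9d33a is possible iff 1c09a72 is an ancestor of 3f9d33a.
Ancestors of 3f9d33a: {3f9d33a, 73043f2, 951fd0c, b3a0812}.
1c09a72 is not among them, so fast-forward is not possible.

No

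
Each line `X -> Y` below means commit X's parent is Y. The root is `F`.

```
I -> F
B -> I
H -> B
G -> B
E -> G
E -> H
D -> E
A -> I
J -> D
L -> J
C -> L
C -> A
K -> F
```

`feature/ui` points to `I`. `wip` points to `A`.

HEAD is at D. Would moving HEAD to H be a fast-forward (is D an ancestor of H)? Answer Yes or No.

A fast-forward from D to H is possible iff D is an ancestor of H.
Ancestors of H: {B, F, H, I}.
D is not among them, so fast-forward is not possible.

No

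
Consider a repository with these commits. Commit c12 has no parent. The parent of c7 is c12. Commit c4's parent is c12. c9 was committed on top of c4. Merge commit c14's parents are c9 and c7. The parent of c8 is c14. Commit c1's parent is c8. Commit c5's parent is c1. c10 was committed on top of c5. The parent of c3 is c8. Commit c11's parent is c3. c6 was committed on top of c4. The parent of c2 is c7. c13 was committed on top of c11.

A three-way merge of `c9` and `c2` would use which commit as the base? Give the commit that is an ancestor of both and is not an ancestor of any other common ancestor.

Ancestors of c9: {c12, c4, c9}.
Ancestors of c2: {c12, c2, c7}.
Common ancestors: {c12}.
The only common ancestor is c12, so it is the merge base.

c12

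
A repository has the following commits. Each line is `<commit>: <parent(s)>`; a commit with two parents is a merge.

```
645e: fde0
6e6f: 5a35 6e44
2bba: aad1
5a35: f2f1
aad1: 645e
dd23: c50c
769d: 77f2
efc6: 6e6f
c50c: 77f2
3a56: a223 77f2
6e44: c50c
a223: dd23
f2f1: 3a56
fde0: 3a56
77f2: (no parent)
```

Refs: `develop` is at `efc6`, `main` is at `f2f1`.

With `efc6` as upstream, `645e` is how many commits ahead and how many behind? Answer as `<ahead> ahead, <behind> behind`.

Reachable from 645e: {3a56, 645e, 77f2, a223, c50c, dd23, fde0}.
Reachable from efc6: {3a56, 5a35, 6e44, 6e6f, 77f2, a223, c50c, dd23, efc6, f2f1}.
Only in 645e's history (ahead): {645e, fde0} — 2.
Only in efc6's history (behind): {5a35, 6e44, 6e6f, efc6, f2f1} — 5.

2 ahead, 5 behind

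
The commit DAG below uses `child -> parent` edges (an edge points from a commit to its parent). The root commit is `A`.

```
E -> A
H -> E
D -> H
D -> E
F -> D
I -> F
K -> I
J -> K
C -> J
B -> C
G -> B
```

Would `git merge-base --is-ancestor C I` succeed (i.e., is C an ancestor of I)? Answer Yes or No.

Ancestors of I: {A, D, E, F, H, I}.
C is not in that set, so it is not an ancestor of I.

No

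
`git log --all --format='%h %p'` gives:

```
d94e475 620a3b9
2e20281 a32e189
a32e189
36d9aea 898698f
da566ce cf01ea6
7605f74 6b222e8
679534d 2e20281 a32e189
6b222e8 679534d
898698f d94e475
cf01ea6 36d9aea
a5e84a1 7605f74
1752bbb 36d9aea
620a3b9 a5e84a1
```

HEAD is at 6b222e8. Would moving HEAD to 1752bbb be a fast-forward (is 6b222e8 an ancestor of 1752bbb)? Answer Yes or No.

Yes

A fast-forward from 6b222e8 to 1752bbb is possible iff 6b222e8 is an ancestor of 1752bbb.
Ancestors of 1752bbb: {1752bbb, 2e20281, 36d9aea, 620a3b9, 679534d, 6b222e8, 7605f74, 898698f, a32e189, a5e84a1, d94e475}.
6b222e8 is among them, so fast-forward is possible.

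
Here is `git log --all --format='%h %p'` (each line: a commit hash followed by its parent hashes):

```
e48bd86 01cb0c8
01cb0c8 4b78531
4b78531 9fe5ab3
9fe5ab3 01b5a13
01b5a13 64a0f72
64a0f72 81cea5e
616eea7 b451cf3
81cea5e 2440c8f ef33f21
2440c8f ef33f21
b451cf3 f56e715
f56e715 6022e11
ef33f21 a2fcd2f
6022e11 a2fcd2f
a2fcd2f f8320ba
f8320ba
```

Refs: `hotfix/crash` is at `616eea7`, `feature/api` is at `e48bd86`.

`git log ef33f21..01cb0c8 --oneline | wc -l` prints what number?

Reachable from 01cb0c8: {01b5a13, 01cb0c8, 2440c8f, 4b78531, 64a0f72, 81cea5e, 9fe5ab3, a2fcd2f, ef33f21, f8320ba}.
Reachable from ef33f21: {a2fcd2f, ef33f21, f8320ba}.
In 01cb0c8's history but not ef33f21's: {01b5a13, 01cb0c8, 2440c8f, 4b78531, 64a0f72, 81cea5e, 9fe5ab3} — 7 commits.

7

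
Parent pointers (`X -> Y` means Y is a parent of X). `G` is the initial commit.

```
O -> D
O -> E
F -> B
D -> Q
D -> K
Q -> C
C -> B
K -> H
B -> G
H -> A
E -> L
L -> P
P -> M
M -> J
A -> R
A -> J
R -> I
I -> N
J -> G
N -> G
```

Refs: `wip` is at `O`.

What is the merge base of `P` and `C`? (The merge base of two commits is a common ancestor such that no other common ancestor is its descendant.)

G

Ancestors of P: {G, J, M, P}.
Ancestors of C: {B, C, G}.
Common ancestors: {G}.
The only common ancestor is G, so it is the merge base.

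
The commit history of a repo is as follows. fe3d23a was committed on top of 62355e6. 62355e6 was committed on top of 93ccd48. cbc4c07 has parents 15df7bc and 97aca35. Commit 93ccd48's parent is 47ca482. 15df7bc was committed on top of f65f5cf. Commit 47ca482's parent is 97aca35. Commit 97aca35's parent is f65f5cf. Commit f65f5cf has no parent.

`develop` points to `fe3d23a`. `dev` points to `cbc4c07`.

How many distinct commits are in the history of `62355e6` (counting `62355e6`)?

5

Walking parent pointers from 62355e6: reachable set = {47ca482, 62355e6, 93ccd48, 97aca35, f65f5cf}.
That is 5 commits.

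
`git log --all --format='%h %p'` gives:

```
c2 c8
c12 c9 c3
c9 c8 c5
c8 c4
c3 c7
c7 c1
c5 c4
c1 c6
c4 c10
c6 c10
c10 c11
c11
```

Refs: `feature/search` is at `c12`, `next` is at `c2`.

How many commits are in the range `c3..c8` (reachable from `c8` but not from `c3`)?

Reachable from c8: {c10, c11, c4, c8}.
Reachable from c3: {c1, c10, c11, c3, c6, c7}.
In c8's history but not c3's: {c4, c8} — 2 commits.

2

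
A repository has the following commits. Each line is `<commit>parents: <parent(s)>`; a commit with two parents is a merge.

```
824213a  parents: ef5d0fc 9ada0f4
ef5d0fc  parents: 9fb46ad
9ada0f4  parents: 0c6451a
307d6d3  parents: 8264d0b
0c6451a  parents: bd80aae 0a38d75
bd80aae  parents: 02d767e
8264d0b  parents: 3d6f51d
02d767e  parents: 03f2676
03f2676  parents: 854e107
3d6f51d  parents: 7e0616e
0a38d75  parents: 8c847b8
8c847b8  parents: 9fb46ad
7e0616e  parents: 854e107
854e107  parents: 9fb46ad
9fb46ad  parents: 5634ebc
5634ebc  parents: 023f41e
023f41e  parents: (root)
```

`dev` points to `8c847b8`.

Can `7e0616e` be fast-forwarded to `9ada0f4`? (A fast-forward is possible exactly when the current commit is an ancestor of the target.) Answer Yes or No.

A fast-forward from 7e0616e to 9ada0f4 is possible iff 7e0616e is an ancestor of 9ada0f4.
Ancestors of 9ada0f4: {023f41e, 02d767e, 03f2676, 0a38d75, 0c6451a, 5634ebc, 854e107, 8c847b8, 9ada0f4, 9fb46ad, bd80aae}.
7e0616e is not among them, so fast-forward is not possible.

No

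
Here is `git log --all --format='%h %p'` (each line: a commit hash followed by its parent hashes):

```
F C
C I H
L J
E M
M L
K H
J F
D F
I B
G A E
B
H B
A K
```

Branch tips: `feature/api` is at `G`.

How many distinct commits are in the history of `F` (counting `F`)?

Walking parent pointers from F: reachable set = {B, C, F, H, I}.
That is 5 commits.

5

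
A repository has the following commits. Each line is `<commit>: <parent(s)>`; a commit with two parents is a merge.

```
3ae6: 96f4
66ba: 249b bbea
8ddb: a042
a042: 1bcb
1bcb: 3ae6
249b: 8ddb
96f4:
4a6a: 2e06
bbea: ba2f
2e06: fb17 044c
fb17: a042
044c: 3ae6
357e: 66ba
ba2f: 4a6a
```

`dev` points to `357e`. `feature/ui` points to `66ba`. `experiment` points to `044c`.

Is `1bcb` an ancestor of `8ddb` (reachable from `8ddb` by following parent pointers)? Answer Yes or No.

Yes

Ancestors of 8ddb (commits reachable by following parents): {1bcb, 3ae6, 8ddb, 96f4, a042}.
1bcb is in that set, so it is an ancestor of 8ddb.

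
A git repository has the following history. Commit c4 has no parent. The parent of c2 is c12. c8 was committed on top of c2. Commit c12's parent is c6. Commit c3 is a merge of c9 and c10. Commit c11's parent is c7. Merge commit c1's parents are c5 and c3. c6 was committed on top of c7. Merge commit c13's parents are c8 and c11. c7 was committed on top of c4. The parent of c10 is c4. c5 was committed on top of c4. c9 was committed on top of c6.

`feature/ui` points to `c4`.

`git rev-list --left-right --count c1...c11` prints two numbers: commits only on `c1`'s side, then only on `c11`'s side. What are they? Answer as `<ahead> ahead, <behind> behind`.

6 ahead, 1 behind

Reachable from c1: {c1, c10, c3, c4, c5, c6, c7, c9}.
Reachable from c11: {c11, c4, c7}.
Only in c1's history (ahead): {c1, c10, c3, c5, c6, c9} — 6.
Only in c11's history (behind): {c11} — 1.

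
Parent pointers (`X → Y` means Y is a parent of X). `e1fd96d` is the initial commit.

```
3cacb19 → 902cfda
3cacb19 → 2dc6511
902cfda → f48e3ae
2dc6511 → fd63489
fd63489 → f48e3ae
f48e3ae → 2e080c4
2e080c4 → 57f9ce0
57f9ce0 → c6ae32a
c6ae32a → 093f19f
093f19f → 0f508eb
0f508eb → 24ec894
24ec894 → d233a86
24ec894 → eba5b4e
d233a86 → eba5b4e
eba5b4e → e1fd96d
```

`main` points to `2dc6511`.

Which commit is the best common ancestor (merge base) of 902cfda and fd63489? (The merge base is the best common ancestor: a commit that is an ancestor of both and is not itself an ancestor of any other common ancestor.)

f48e3ae

Ancestors of 902cfda: {093f19f, 0f508eb, 24ec894, 2e080c4, 57f9ce0, 902cfda, c6ae32a, d233a86, e1fd96d, eba5b4e, f48e3ae}.
Ancestors of fd63489: {093f19f, 0f508eb, 24ec894, 2e080c4, 57f9ce0, c6ae32a, d233a86, e1fd96d, eba5b4e, f48e3ae, fd63489}.
Common ancestors: {093f19f, 0f508eb, 24ec894, 2e080c4, 57f9ce0, c6ae32a, d233a86, e1fd96d, eba5b4e, f48e3ae}.
Among these, f48e3ae is not an ancestor of any other common ancestor — it is the merge base.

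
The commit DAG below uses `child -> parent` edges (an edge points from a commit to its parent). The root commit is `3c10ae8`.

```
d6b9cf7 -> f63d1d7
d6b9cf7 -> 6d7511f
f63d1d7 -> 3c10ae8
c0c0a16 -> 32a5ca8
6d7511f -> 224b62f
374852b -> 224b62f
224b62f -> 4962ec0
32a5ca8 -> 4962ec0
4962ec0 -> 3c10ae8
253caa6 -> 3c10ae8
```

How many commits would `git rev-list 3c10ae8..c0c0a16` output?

3

Reachable from c0c0a16: {32a5ca8, 3c10ae8, 4962ec0, c0c0a16}.
Reachable from 3c10ae8: {3c10ae8}.
In c0c0a16's history but not 3c10ae8's: {32a5ca8, 4962ec0, c0c0a16} — 3 commits.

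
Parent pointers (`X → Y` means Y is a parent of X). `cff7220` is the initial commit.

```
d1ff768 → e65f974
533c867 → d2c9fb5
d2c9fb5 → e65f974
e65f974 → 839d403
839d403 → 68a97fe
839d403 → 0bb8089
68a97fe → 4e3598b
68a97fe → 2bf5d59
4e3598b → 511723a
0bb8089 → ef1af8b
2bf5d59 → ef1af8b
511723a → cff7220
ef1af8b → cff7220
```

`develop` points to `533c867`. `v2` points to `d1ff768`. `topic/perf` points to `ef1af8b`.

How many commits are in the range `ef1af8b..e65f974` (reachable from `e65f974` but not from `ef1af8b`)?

7

Reachable from e65f974: {0bb8089, 2bf5d59, 4e3598b, 511723a, 68a97fe, 839d403, cff7220, e65f974, ef1af8b}.
Reachable from ef1af8b: {cff7220, ef1af8b}.
In e65f974's history but not ef1af8b's: {0bb8089, 2bf5d59, 4e3598b, 511723a, 68a97fe, 839d403, e65f974} — 7 commits.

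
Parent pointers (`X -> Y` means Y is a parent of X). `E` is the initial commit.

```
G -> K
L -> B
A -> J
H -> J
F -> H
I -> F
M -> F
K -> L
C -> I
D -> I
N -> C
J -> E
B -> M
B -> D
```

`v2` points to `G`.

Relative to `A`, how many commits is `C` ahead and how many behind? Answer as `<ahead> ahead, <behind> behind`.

4 ahead, 1 behind

Reachable from C: {C, E, F, H, I, J}.
Reachable from A: {A, E, J}.
Only in C's history (ahead): {C, F, H, I} — 4.
Only in A's history (behind): {A} — 1.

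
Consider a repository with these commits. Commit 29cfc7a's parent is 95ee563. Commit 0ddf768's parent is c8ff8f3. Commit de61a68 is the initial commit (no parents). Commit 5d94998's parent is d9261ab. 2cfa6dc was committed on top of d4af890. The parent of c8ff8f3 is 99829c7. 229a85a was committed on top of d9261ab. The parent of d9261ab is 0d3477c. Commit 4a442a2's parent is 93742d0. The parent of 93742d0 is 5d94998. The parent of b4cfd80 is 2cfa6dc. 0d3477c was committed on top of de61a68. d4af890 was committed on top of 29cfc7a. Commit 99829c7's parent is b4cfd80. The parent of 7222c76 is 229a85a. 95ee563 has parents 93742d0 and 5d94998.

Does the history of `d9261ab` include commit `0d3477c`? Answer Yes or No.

Ancestors of d9261ab (commits reachable by following parents): {0d3477c, d9261ab, de61a68}.
0d3477c is in that set, so it is an ancestor of d9261ab.

Yes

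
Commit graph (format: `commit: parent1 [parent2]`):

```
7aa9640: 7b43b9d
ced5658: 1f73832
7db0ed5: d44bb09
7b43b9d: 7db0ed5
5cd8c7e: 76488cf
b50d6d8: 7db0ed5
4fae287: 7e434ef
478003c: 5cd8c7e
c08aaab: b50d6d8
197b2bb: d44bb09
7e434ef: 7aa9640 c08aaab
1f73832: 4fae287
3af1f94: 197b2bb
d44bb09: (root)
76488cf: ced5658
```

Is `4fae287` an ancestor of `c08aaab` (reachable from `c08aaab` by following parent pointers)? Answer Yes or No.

Ancestors of c08aaab: {7db0ed5, b50d6d8, c08aaab, d44bb09}.
4fae287 is not in that set, so it is not an ancestor of c08aaab.

No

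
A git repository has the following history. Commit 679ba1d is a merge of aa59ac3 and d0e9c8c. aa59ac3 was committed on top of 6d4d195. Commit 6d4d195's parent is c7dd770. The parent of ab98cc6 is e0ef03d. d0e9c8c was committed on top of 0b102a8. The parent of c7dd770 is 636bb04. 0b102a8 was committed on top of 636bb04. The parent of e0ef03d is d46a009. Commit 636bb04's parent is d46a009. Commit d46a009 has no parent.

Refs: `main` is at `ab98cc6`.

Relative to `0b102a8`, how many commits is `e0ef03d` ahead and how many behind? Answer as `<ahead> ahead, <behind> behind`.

Reachable from e0ef03d: {d46a009, e0ef03d}.
Reachable from 0b102a8: {0b102a8, 636bb04, d46a009}.
Only in e0ef03d's history (ahead): {e0ef03d} — 1.
Only in 0b102a8's history (behind): {0b102a8, 636bb04} — 2.

1 ahead, 2 behind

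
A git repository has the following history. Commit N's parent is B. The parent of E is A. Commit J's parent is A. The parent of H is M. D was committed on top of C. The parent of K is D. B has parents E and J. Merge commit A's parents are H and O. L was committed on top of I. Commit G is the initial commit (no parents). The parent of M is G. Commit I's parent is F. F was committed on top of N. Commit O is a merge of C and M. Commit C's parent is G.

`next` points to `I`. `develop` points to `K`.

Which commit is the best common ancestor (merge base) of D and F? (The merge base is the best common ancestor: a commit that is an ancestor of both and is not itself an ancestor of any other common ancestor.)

C

Ancestors of D: {C, D, G}.
Ancestors of F: {A, B, C, E, F, G, H, J, M, N, O}.
Common ancestors: {C, G}.
Among these, C is not an ancestor of any other common ancestor — it is the merge base.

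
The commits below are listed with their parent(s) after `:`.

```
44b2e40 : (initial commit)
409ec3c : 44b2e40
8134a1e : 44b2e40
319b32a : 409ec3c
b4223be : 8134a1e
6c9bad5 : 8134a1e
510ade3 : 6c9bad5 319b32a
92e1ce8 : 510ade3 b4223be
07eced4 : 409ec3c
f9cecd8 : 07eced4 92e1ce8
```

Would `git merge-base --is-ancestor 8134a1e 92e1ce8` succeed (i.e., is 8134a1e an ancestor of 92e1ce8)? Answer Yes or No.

Yes

Ancestors of 92e1ce8 (commits reachable by following parents): {319b32a, 409ec3c, 44b2e40, 510ade3, 6c9bad5, 8134a1e, 92e1ce8, b4223be}.
8134a1e is in that set, so it is an ancestor of 92e1ce8.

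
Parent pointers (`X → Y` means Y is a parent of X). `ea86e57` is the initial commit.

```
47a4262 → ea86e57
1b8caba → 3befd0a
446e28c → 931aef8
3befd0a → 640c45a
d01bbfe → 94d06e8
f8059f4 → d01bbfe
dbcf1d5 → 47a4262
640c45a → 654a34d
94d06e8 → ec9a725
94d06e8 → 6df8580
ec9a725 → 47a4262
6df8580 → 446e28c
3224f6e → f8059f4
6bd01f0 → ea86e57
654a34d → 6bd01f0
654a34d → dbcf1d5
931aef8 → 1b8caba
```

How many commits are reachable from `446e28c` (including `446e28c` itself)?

Walking parent pointers from 446e28c: reachable set = {1b8caba, 3befd0a, 446e28c, 47a4262, 640c45a, 654a34d, 6bd01f0, 931aef8, dbcf1d5, ea86e57}.
That is 10 commits.

10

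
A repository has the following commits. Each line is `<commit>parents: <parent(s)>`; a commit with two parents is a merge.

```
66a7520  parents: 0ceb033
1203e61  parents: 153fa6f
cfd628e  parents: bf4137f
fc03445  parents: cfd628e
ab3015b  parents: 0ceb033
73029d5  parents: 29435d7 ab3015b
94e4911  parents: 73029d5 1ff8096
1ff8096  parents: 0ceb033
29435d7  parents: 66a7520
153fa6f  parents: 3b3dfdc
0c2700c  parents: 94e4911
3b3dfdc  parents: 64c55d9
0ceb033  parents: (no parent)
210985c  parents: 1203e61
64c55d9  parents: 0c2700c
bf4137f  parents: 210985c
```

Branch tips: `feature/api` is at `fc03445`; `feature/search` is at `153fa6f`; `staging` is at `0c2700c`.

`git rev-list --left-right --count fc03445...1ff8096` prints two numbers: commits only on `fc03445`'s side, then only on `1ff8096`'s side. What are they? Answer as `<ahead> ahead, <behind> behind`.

Reachable from fc03445: {0c2700c, 0ceb033, 1203e61, 153fa6f, 1ff8096, 210985c, 29435d7, 3b3dfdc, 64c55d9, 66a7520, 73029d5, 94e4911, ab3015b, bf4137f, cfd628e, fc03445}.
Reachable from 1ff8096: {0ceb033, 1ff8096}.
Only in fc03445's history (ahead): {0c2700c, 1203e61, 153fa6f, 210985c, 29435d7, 3b3dfdc, 64c55d9, 66a7520, 73029d5, 94e4911, ab3015b, bf4137f, cfd628e, fc03445} — 14.
Only in 1ff8096's history (behind): {} — 0.

14 ahead, 0 behind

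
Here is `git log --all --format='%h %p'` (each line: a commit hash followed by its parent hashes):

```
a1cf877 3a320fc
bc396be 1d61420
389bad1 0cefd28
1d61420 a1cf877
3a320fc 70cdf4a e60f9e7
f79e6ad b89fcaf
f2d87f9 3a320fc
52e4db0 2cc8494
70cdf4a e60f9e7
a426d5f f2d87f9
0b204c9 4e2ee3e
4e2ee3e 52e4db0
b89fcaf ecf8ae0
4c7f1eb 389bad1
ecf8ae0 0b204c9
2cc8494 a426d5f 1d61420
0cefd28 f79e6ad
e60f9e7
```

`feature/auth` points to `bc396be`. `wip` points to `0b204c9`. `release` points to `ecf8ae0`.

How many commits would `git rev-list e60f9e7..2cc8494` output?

Reachable from 2cc8494: {1d61420, 2cc8494, 3a320fc, 70cdf4a, a1cf877, a426d5f, e60f9e7, f2d87f9}.
Reachable from e60f9e7: {e60f9e7}.
In 2cc8494's history but not e60f9e7's: {1d61420, 2cc8494, 3a320fc, 70cdf4a, a1cf877, a426d5f, f2d87f9} — 7 commits.

7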